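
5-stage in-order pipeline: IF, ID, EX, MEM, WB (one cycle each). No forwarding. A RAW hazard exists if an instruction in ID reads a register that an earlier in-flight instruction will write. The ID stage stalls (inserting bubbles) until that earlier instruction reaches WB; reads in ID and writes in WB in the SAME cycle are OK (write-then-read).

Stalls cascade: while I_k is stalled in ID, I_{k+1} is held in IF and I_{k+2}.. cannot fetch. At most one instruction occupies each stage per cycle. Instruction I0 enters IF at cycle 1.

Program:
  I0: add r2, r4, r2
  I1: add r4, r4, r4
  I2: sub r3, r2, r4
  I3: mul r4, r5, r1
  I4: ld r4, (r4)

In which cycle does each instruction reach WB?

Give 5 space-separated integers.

I0 add r2 <- r4,r2: IF@1 ID@2 stall=0 (-) EX@3 MEM@4 WB@5
I1 add r4 <- r4,r4: IF@2 ID@3 stall=0 (-) EX@4 MEM@5 WB@6
I2 sub r3 <- r2,r4: IF@3 ID@4 stall=2 (RAW on I1.r4 (WB@6)) EX@7 MEM@8 WB@9
I3 mul r4 <- r5,r1: IF@4 ID@7 stall=0 (-) EX@8 MEM@9 WB@10
I4 ld r4 <- r4: IF@7 ID@8 stall=2 (RAW on I3.r4 (WB@10)) EX@11 MEM@12 WB@13

Answer: 5 6 9 10 13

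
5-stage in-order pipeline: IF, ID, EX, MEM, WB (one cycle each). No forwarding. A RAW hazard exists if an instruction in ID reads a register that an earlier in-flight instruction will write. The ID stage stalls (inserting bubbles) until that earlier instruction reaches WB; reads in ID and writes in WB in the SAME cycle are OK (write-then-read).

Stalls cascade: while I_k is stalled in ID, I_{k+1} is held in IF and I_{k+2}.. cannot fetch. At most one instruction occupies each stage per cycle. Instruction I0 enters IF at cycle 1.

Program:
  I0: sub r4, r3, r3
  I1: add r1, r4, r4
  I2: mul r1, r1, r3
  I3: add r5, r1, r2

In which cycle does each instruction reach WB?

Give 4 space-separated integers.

Answer: 5 8 11 14

Derivation:
I0 sub r4 <- r3,r3: IF@1 ID@2 stall=0 (-) EX@3 MEM@4 WB@5
I1 add r1 <- r4,r4: IF@2 ID@3 stall=2 (RAW on I0.r4 (WB@5)) EX@6 MEM@7 WB@8
I2 mul r1 <- r1,r3: IF@3 ID@6 stall=2 (RAW on I1.r1 (WB@8)) EX@9 MEM@10 WB@11
I3 add r5 <- r1,r2: IF@6 ID@9 stall=2 (RAW on I2.r1 (WB@11)) EX@12 MEM@13 WB@14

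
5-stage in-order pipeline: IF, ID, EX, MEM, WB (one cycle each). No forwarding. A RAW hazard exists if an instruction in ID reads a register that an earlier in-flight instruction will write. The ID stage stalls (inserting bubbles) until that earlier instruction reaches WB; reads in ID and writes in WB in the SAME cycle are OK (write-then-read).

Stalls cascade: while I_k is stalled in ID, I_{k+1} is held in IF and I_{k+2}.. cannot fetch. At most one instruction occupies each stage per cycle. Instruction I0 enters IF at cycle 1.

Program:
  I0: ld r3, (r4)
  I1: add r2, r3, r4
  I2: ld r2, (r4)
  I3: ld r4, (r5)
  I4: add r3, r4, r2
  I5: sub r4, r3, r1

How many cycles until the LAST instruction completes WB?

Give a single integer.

I0 ld r3 <- r4: IF@1 ID@2 stall=0 (-) EX@3 MEM@4 WB@5
I1 add r2 <- r3,r4: IF@2 ID@3 stall=2 (RAW on I0.r3 (WB@5)) EX@6 MEM@7 WB@8
I2 ld r2 <- r4: IF@3 ID@6 stall=0 (-) EX@7 MEM@8 WB@9
I3 ld r4 <- r5: IF@6 ID@7 stall=0 (-) EX@8 MEM@9 WB@10
I4 add r3 <- r4,r2: IF@7 ID@8 stall=2 (RAW on I3.r4 (WB@10)) EX@11 MEM@12 WB@13
I5 sub r4 <- r3,r1: IF@8 ID@11 stall=2 (RAW on I4.r3 (WB@13)) EX@14 MEM@15 WB@16

Answer: 16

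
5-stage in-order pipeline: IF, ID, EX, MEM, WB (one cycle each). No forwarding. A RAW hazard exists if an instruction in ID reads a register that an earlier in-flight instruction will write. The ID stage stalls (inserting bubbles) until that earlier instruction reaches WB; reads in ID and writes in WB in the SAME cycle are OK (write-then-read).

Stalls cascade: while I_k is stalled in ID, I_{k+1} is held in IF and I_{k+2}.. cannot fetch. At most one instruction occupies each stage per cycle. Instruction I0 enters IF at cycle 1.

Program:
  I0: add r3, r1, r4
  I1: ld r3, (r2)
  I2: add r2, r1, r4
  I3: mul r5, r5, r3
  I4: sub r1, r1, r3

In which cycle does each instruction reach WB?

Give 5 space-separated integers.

I0 add r3 <- r1,r4: IF@1 ID@2 stall=0 (-) EX@3 MEM@4 WB@5
I1 ld r3 <- r2: IF@2 ID@3 stall=0 (-) EX@4 MEM@5 WB@6
I2 add r2 <- r1,r4: IF@3 ID@4 stall=0 (-) EX@5 MEM@6 WB@7
I3 mul r5 <- r5,r3: IF@4 ID@5 stall=1 (RAW on I1.r3 (WB@6)) EX@7 MEM@8 WB@9
I4 sub r1 <- r1,r3: IF@5 ID@7 stall=0 (-) EX@8 MEM@9 WB@10

Answer: 5 6 7 9 10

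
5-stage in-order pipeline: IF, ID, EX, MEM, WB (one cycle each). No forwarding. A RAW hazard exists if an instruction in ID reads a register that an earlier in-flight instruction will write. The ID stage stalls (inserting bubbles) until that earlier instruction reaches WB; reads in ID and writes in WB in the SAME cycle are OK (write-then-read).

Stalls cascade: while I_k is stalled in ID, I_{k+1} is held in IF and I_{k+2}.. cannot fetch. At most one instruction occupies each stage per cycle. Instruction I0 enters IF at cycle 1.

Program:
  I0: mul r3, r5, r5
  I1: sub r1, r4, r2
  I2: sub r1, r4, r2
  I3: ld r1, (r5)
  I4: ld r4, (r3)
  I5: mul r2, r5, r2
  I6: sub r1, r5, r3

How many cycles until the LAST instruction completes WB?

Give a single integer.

I0 mul r3 <- r5,r5: IF@1 ID@2 stall=0 (-) EX@3 MEM@4 WB@5
I1 sub r1 <- r4,r2: IF@2 ID@3 stall=0 (-) EX@4 MEM@5 WB@6
I2 sub r1 <- r4,r2: IF@3 ID@4 stall=0 (-) EX@5 MEM@6 WB@7
I3 ld r1 <- r5: IF@4 ID@5 stall=0 (-) EX@6 MEM@7 WB@8
I4 ld r4 <- r3: IF@5 ID@6 stall=0 (-) EX@7 MEM@8 WB@9
I5 mul r2 <- r5,r2: IF@6 ID@7 stall=0 (-) EX@8 MEM@9 WB@10
I6 sub r1 <- r5,r3: IF@7 ID@8 stall=0 (-) EX@9 MEM@10 WB@11

Answer: 11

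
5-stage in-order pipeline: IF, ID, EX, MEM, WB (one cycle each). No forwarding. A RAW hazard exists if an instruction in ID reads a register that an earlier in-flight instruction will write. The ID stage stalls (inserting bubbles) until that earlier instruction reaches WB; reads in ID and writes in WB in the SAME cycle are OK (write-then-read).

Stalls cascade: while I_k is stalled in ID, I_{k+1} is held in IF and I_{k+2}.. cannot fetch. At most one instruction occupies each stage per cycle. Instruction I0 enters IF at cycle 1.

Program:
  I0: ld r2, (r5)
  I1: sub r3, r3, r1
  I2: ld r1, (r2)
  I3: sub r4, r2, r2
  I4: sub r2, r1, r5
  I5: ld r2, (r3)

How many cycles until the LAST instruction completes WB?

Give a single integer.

I0 ld r2 <- r5: IF@1 ID@2 stall=0 (-) EX@3 MEM@4 WB@5
I1 sub r3 <- r3,r1: IF@2 ID@3 stall=0 (-) EX@4 MEM@5 WB@6
I2 ld r1 <- r2: IF@3 ID@4 stall=1 (RAW on I0.r2 (WB@5)) EX@6 MEM@7 WB@8
I3 sub r4 <- r2,r2: IF@4 ID@6 stall=0 (-) EX@7 MEM@8 WB@9
I4 sub r2 <- r1,r5: IF@6 ID@7 stall=1 (RAW on I2.r1 (WB@8)) EX@9 MEM@10 WB@11
I5 ld r2 <- r3: IF@7 ID@9 stall=0 (-) EX@10 MEM@11 WB@12

Answer: 12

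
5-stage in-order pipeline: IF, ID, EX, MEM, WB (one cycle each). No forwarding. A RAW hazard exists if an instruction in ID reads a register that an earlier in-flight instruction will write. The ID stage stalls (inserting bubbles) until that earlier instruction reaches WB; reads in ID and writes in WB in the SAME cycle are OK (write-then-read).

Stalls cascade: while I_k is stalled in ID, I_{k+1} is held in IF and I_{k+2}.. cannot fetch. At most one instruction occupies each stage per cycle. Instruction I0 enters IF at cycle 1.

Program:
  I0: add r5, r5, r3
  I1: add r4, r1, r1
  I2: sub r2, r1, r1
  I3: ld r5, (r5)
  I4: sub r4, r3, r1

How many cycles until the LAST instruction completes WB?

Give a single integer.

I0 add r5 <- r5,r3: IF@1 ID@2 stall=0 (-) EX@3 MEM@4 WB@5
I1 add r4 <- r1,r1: IF@2 ID@3 stall=0 (-) EX@4 MEM@5 WB@6
I2 sub r2 <- r1,r1: IF@3 ID@4 stall=0 (-) EX@5 MEM@6 WB@7
I3 ld r5 <- r5: IF@4 ID@5 stall=0 (-) EX@6 MEM@7 WB@8
I4 sub r4 <- r3,r1: IF@5 ID@6 stall=0 (-) EX@7 MEM@8 WB@9

Answer: 9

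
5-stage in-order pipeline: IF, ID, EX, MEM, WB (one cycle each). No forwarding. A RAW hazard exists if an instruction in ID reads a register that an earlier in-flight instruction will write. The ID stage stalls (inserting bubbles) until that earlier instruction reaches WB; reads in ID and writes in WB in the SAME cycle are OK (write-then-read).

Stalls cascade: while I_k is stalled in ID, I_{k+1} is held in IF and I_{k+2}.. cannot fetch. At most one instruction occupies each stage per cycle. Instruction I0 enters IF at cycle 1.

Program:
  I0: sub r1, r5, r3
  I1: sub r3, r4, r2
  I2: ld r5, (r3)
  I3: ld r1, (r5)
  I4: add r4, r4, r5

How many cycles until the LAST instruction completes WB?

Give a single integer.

I0 sub r1 <- r5,r3: IF@1 ID@2 stall=0 (-) EX@3 MEM@4 WB@5
I1 sub r3 <- r4,r2: IF@2 ID@3 stall=0 (-) EX@4 MEM@5 WB@6
I2 ld r5 <- r3: IF@3 ID@4 stall=2 (RAW on I1.r3 (WB@6)) EX@7 MEM@8 WB@9
I3 ld r1 <- r5: IF@4 ID@7 stall=2 (RAW on I2.r5 (WB@9)) EX@10 MEM@11 WB@12
I4 add r4 <- r4,r5: IF@7 ID@10 stall=0 (-) EX@11 MEM@12 WB@13

Answer: 13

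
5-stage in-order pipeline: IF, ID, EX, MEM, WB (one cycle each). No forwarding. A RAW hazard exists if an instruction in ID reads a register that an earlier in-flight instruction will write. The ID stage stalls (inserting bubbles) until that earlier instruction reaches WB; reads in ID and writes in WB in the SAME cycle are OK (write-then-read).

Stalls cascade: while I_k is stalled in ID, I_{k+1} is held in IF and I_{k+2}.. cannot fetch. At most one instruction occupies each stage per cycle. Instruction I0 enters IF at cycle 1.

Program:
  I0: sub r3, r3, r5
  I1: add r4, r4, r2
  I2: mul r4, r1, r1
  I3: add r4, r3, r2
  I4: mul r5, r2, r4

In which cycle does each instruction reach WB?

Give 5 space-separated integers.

Answer: 5 6 7 8 11

Derivation:
I0 sub r3 <- r3,r5: IF@1 ID@2 stall=0 (-) EX@3 MEM@4 WB@5
I1 add r4 <- r4,r2: IF@2 ID@3 stall=0 (-) EX@4 MEM@5 WB@6
I2 mul r4 <- r1,r1: IF@3 ID@4 stall=0 (-) EX@5 MEM@6 WB@7
I3 add r4 <- r3,r2: IF@4 ID@5 stall=0 (-) EX@6 MEM@7 WB@8
I4 mul r5 <- r2,r4: IF@5 ID@6 stall=2 (RAW on I3.r4 (WB@8)) EX@9 MEM@10 WB@11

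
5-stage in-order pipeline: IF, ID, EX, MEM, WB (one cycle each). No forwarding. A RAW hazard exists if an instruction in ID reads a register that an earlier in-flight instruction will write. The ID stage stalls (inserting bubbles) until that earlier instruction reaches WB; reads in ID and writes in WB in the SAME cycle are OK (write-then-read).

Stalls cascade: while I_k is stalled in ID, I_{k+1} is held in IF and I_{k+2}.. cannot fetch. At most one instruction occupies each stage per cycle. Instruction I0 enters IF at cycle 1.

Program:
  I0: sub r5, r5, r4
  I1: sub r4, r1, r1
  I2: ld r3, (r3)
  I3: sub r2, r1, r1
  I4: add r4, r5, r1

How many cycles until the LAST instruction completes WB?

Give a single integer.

I0 sub r5 <- r5,r4: IF@1 ID@2 stall=0 (-) EX@3 MEM@4 WB@5
I1 sub r4 <- r1,r1: IF@2 ID@3 stall=0 (-) EX@4 MEM@5 WB@6
I2 ld r3 <- r3: IF@3 ID@4 stall=0 (-) EX@5 MEM@6 WB@7
I3 sub r2 <- r1,r1: IF@4 ID@5 stall=0 (-) EX@6 MEM@7 WB@8
I4 add r4 <- r5,r1: IF@5 ID@6 stall=0 (-) EX@7 MEM@8 WB@9

Answer: 9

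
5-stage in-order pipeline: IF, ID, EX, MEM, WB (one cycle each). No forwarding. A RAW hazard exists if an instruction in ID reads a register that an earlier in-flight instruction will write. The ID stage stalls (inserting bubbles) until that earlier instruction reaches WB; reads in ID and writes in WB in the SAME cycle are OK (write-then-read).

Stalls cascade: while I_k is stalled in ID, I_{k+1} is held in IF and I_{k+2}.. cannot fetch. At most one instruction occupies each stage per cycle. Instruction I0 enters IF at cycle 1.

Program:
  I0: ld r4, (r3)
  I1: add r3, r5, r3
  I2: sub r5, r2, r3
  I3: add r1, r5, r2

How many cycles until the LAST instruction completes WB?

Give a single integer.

Answer: 12

Derivation:
I0 ld r4 <- r3: IF@1 ID@2 stall=0 (-) EX@3 MEM@4 WB@5
I1 add r3 <- r5,r3: IF@2 ID@3 stall=0 (-) EX@4 MEM@5 WB@6
I2 sub r5 <- r2,r3: IF@3 ID@4 stall=2 (RAW on I1.r3 (WB@6)) EX@7 MEM@8 WB@9
I3 add r1 <- r5,r2: IF@4 ID@7 stall=2 (RAW on I2.r5 (WB@9)) EX@10 MEM@11 WB@12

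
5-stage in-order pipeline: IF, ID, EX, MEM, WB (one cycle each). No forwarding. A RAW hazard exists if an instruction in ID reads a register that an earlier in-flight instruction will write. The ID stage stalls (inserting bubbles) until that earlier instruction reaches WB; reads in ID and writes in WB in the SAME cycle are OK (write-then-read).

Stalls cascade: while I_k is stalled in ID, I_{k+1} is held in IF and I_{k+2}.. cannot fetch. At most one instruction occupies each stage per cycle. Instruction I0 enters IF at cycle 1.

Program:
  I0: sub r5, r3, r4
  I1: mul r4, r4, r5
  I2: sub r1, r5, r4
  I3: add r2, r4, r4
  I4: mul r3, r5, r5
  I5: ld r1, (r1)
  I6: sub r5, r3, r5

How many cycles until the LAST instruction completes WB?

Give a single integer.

Answer: 16

Derivation:
I0 sub r5 <- r3,r4: IF@1 ID@2 stall=0 (-) EX@3 MEM@4 WB@5
I1 mul r4 <- r4,r5: IF@2 ID@3 stall=2 (RAW on I0.r5 (WB@5)) EX@6 MEM@7 WB@8
I2 sub r1 <- r5,r4: IF@3 ID@6 stall=2 (RAW on I1.r4 (WB@8)) EX@9 MEM@10 WB@11
I3 add r2 <- r4,r4: IF@6 ID@9 stall=0 (-) EX@10 MEM@11 WB@12
I4 mul r3 <- r5,r5: IF@9 ID@10 stall=0 (-) EX@11 MEM@12 WB@13
I5 ld r1 <- r1: IF@10 ID@11 stall=0 (-) EX@12 MEM@13 WB@14
I6 sub r5 <- r3,r5: IF@11 ID@12 stall=1 (RAW on I4.r3 (WB@13)) EX@14 MEM@15 WB@16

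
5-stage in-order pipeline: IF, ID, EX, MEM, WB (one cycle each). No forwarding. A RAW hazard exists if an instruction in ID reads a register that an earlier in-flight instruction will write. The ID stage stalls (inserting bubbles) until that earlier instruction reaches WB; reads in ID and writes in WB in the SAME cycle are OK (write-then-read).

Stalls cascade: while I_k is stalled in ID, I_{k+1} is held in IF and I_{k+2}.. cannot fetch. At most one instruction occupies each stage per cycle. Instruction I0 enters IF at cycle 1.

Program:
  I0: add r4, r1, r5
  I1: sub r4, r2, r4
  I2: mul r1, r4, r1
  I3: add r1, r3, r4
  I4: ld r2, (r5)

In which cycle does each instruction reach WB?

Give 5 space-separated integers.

I0 add r4 <- r1,r5: IF@1 ID@2 stall=0 (-) EX@3 MEM@4 WB@5
I1 sub r4 <- r2,r4: IF@2 ID@3 stall=2 (RAW on I0.r4 (WB@5)) EX@6 MEM@7 WB@8
I2 mul r1 <- r4,r1: IF@3 ID@6 stall=2 (RAW on I1.r4 (WB@8)) EX@9 MEM@10 WB@11
I3 add r1 <- r3,r4: IF@6 ID@9 stall=0 (-) EX@10 MEM@11 WB@12
I4 ld r2 <- r5: IF@9 ID@10 stall=0 (-) EX@11 MEM@12 WB@13

Answer: 5 8 11 12 13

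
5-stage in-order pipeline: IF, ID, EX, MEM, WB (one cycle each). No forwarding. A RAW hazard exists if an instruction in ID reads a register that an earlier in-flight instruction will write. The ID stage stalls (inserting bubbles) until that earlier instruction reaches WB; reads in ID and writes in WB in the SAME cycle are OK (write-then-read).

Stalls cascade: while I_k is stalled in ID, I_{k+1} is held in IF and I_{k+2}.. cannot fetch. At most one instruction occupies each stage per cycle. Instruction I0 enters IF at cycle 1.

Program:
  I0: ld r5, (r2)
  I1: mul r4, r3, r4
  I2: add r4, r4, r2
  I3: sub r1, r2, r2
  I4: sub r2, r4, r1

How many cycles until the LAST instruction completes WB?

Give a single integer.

I0 ld r5 <- r2: IF@1 ID@2 stall=0 (-) EX@3 MEM@4 WB@5
I1 mul r4 <- r3,r4: IF@2 ID@3 stall=0 (-) EX@4 MEM@5 WB@6
I2 add r4 <- r4,r2: IF@3 ID@4 stall=2 (RAW on I1.r4 (WB@6)) EX@7 MEM@8 WB@9
I3 sub r1 <- r2,r2: IF@4 ID@7 stall=0 (-) EX@8 MEM@9 WB@10
I4 sub r2 <- r4,r1: IF@7 ID@8 stall=2 (RAW on I3.r1 (WB@10)) EX@11 MEM@12 WB@13

Answer: 13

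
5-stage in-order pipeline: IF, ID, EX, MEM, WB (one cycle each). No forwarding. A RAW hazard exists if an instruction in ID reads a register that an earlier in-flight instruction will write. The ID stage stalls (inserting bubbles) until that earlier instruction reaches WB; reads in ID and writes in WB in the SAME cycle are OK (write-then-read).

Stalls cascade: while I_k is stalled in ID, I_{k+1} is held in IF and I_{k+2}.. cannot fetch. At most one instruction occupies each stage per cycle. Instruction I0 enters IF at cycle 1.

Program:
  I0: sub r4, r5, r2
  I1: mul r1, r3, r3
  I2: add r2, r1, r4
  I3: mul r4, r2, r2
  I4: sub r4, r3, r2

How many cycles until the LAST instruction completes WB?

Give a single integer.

I0 sub r4 <- r5,r2: IF@1 ID@2 stall=0 (-) EX@3 MEM@4 WB@5
I1 mul r1 <- r3,r3: IF@2 ID@3 stall=0 (-) EX@4 MEM@5 WB@6
I2 add r2 <- r1,r4: IF@3 ID@4 stall=2 (RAW on I1.r1 (WB@6)) EX@7 MEM@8 WB@9
I3 mul r4 <- r2,r2: IF@4 ID@7 stall=2 (RAW on I2.r2 (WB@9)) EX@10 MEM@11 WB@12
I4 sub r4 <- r3,r2: IF@7 ID@10 stall=0 (-) EX@11 MEM@12 WB@13

Answer: 13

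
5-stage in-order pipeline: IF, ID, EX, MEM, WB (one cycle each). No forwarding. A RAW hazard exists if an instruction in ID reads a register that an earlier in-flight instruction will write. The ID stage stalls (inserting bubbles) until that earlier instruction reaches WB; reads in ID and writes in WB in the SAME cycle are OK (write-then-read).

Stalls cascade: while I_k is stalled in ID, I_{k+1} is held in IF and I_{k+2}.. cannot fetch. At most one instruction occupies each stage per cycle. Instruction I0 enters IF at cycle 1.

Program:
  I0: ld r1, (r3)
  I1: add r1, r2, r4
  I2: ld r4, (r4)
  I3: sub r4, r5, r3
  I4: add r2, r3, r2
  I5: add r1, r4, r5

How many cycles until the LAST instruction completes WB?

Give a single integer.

I0 ld r1 <- r3: IF@1 ID@2 stall=0 (-) EX@3 MEM@4 WB@5
I1 add r1 <- r2,r4: IF@2 ID@3 stall=0 (-) EX@4 MEM@5 WB@6
I2 ld r4 <- r4: IF@3 ID@4 stall=0 (-) EX@5 MEM@6 WB@7
I3 sub r4 <- r5,r3: IF@4 ID@5 stall=0 (-) EX@6 MEM@7 WB@8
I4 add r2 <- r3,r2: IF@5 ID@6 stall=0 (-) EX@7 MEM@8 WB@9
I5 add r1 <- r4,r5: IF@6 ID@7 stall=1 (RAW on I3.r4 (WB@8)) EX@9 MEM@10 WB@11

Answer: 11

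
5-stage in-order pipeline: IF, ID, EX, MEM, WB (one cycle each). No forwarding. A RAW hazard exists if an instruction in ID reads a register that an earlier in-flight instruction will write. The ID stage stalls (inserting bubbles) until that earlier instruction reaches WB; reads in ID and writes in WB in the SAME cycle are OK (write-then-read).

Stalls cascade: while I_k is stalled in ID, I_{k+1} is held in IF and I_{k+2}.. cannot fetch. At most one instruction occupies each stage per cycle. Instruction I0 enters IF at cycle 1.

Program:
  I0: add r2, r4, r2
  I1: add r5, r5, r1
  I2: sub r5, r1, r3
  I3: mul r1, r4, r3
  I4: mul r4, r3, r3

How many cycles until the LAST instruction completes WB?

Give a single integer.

I0 add r2 <- r4,r2: IF@1 ID@2 stall=0 (-) EX@3 MEM@4 WB@5
I1 add r5 <- r5,r1: IF@2 ID@3 stall=0 (-) EX@4 MEM@5 WB@6
I2 sub r5 <- r1,r3: IF@3 ID@4 stall=0 (-) EX@5 MEM@6 WB@7
I3 mul r1 <- r4,r3: IF@4 ID@5 stall=0 (-) EX@6 MEM@7 WB@8
I4 mul r4 <- r3,r3: IF@5 ID@6 stall=0 (-) EX@7 MEM@8 WB@9

Answer: 9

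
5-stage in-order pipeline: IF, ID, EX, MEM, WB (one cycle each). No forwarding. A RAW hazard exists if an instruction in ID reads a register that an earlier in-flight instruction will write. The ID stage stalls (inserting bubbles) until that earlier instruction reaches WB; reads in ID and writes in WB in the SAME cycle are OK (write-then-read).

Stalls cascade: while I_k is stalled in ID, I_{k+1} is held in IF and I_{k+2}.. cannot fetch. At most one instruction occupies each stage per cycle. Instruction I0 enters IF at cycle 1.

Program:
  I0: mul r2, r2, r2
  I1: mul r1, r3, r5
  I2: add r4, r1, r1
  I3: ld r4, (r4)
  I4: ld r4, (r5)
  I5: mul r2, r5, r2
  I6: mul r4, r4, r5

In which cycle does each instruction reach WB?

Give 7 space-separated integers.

Answer: 5 6 9 12 13 14 16

Derivation:
I0 mul r2 <- r2,r2: IF@1 ID@2 stall=0 (-) EX@3 MEM@4 WB@5
I1 mul r1 <- r3,r5: IF@2 ID@3 stall=0 (-) EX@4 MEM@5 WB@6
I2 add r4 <- r1,r1: IF@3 ID@4 stall=2 (RAW on I1.r1 (WB@6)) EX@7 MEM@8 WB@9
I3 ld r4 <- r4: IF@4 ID@7 stall=2 (RAW on I2.r4 (WB@9)) EX@10 MEM@11 WB@12
I4 ld r4 <- r5: IF@7 ID@10 stall=0 (-) EX@11 MEM@12 WB@13
I5 mul r2 <- r5,r2: IF@10 ID@11 stall=0 (-) EX@12 MEM@13 WB@14
I6 mul r4 <- r4,r5: IF@11 ID@12 stall=1 (RAW on I4.r4 (WB@13)) EX@14 MEM@15 WB@16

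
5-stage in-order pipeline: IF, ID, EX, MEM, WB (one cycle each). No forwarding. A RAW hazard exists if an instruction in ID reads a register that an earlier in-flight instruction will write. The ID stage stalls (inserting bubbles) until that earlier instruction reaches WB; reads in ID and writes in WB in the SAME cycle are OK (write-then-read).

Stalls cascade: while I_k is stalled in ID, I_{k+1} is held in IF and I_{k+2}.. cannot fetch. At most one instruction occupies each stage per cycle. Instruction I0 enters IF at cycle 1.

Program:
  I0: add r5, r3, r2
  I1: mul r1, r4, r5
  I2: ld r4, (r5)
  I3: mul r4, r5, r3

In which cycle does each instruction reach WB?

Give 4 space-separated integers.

I0 add r5 <- r3,r2: IF@1 ID@2 stall=0 (-) EX@3 MEM@4 WB@5
I1 mul r1 <- r4,r5: IF@2 ID@3 stall=2 (RAW on I0.r5 (WB@5)) EX@6 MEM@7 WB@8
I2 ld r4 <- r5: IF@3 ID@6 stall=0 (-) EX@7 MEM@8 WB@9
I3 mul r4 <- r5,r3: IF@6 ID@7 stall=0 (-) EX@8 MEM@9 WB@10

Answer: 5 8 9 10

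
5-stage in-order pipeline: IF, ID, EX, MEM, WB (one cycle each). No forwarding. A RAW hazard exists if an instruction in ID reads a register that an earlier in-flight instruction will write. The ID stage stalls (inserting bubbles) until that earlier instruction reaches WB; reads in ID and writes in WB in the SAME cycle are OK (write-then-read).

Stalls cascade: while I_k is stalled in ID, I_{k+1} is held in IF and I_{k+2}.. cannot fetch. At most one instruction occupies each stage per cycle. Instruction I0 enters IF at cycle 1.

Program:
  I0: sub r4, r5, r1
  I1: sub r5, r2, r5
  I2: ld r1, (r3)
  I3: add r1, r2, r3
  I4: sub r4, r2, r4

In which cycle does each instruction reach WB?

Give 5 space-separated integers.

I0 sub r4 <- r5,r1: IF@1 ID@2 stall=0 (-) EX@3 MEM@4 WB@5
I1 sub r5 <- r2,r5: IF@2 ID@3 stall=0 (-) EX@4 MEM@5 WB@6
I2 ld r1 <- r3: IF@3 ID@4 stall=0 (-) EX@5 MEM@6 WB@7
I3 add r1 <- r2,r3: IF@4 ID@5 stall=0 (-) EX@6 MEM@7 WB@8
I4 sub r4 <- r2,r4: IF@5 ID@6 stall=0 (-) EX@7 MEM@8 WB@9

Answer: 5 6 7 8 9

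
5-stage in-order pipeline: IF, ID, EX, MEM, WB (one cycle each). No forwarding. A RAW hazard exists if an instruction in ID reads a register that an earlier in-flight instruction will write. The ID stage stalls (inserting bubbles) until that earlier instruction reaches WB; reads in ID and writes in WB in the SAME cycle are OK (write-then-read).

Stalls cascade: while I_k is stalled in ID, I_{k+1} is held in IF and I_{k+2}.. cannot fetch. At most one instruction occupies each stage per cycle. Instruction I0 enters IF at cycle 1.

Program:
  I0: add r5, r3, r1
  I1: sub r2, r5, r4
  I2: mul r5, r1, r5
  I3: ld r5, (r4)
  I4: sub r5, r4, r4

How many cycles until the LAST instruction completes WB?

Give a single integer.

I0 add r5 <- r3,r1: IF@1 ID@2 stall=0 (-) EX@3 MEM@4 WB@5
I1 sub r2 <- r5,r4: IF@2 ID@3 stall=2 (RAW on I0.r5 (WB@5)) EX@6 MEM@7 WB@8
I2 mul r5 <- r1,r5: IF@3 ID@6 stall=0 (-) EX@7 MEM@8 WB@9
I3 ld r5 <- r4: IF@6 ID@7 stall=0 (-) EX@8 MEM@9 WB@10
I4 sub r5 <- r4,r4: IF@7 ID@8 stall=0 (-) EX@9 MEM@10 WB@11

Answer: 11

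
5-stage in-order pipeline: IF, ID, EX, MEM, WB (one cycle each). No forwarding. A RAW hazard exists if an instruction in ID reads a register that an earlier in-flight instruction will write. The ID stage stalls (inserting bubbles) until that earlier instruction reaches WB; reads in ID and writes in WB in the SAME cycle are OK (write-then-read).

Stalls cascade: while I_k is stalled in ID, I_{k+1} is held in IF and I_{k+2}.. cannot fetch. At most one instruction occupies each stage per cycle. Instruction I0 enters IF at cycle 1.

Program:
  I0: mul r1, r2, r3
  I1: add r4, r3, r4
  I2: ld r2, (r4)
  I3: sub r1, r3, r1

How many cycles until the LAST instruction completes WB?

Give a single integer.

Answer: 10

Derivation:
I0 mul r1 <- r2,r3: IF@1 ID@2 stall=0 (-) EX@3 MEM@4 WB@5
I1 add r4 <- r3,r4: IF@2 ID@3 stall=0 (-) EX@4 MEM@5 WB@6
I2 ld r2 <- r4: IF@3 ID@4 stall=2 (RAW on I1.r4 (WB@6)) EX@7 MEM@8 WB@9
I3 sub r1 <- r3,r1: IF@4 ID@7 stall=0 (-) EX@8 MEM@9 WB@10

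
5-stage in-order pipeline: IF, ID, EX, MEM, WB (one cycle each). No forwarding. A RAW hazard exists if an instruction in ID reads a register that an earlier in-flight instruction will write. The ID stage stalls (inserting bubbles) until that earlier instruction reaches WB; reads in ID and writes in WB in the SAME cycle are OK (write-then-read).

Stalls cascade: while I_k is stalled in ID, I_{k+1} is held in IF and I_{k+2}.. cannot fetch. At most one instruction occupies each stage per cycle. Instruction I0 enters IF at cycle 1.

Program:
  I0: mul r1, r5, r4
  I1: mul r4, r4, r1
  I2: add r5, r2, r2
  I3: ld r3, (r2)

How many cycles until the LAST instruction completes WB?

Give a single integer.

Answer: 10

Derivation:
I0 mul r1 <- r5,r4: IF@1 ID@2 stall=0 (-) EX@3 MEM@4 WB@5
I1 mul r4 <- r4,r1: IF@2 ID@3 stall=2 (RAW on I0.r1 (WB@5)) EX@6 MEM@7 WB@8
I2 add r5 <- r2,r2: IF@3 ID@6 stall=0 (-) EX@7 MEM@8 WB@9
I3 ld r3 <- r2: IF@6 ID@7 stall=0 (-) EX@8 MEM@9 WB@10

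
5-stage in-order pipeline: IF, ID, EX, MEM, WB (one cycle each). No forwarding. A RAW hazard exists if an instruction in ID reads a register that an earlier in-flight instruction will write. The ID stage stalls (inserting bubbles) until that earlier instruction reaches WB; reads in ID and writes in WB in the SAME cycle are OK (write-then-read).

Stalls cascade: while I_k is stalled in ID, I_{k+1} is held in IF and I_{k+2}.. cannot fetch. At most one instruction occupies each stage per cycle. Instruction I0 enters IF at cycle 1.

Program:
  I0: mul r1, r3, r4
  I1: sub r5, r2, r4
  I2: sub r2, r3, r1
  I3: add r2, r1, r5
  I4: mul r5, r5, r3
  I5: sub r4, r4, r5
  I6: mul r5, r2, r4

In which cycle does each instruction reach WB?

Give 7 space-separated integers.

I0 mul r1 <- r3,r4: IF@1 ID@2 stall=0 (-) EX@3 MEM@4 WB@5
I1 sub r5 <- r2,r4: IF@2 ID@3 stall=0 (-) EX@4 MEM@5 WB@6
I2 sub r2 <- r3,r1: IF@3 ID@4 stall=1 (RAW on I0.r1 (WB@5)) EX@6 MEM@7 WB@8
I3 add r2 <- r1,r5: IF@4 ID@6 stall=0 (-) EX@7 MEM@8 WB@9
I4 mul r5 <- r5,r3: IF@6 ID@7 stall=0 (-) EX@8 MEM@9 WB@10
I5 sub r4 <- r4,r5: IF@7 ID@8 stall=2 (RAW on I4.r5 (WB@10)) EX@11 MEM@12 WB@13
I6 mul r5 <- r2,r4: IF@8 ID@11 stall=2 (RAW on I5.r4 (WB@13)) EX@14 MEM@15 WB@16

Answer: 5 6 8 9 10 13 16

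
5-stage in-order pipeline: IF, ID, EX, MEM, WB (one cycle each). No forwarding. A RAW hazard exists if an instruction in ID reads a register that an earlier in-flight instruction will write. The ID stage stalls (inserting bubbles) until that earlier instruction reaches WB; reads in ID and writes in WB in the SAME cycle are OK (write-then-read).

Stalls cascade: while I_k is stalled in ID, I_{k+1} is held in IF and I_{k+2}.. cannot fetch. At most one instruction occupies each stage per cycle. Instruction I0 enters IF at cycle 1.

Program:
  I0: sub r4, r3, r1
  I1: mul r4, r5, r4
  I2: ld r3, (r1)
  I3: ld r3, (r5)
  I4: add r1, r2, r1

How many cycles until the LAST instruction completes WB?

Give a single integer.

Answer: 11

Derivation:
I0 sub r4 <- r3,r1: IF@1 ID@2 stall=0 (-) EX@3 MEM@4 WB@5
I1 mul r4 <- r5,r4: IF@2 ID@3 stall=2 (RAW on I0.r4 (WB@5)) EX@6 MEM@7 WB@8
I2 ld r3 <- r1: IF@3 ID@6 stall=0 (-) EX@7 MEM@8 WB@9
I3 ld r3 <- r5: IF@6 ID@7 stall=0 (-) EX@8 MEM@9 WB@10
I4 add r1 <- r2,r1: IF@7 ID@8 stall=0 (-) EX@9 MEM@10 WB@11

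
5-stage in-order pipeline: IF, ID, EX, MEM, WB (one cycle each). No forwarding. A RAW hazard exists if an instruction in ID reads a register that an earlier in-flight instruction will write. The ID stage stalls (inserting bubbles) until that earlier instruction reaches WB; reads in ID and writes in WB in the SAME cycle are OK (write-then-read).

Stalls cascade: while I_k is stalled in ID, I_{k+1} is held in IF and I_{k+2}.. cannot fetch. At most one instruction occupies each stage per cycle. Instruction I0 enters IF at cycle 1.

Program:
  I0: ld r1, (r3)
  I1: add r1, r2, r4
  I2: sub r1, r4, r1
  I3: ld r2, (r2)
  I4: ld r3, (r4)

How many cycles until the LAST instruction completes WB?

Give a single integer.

Answer: 11

Derivation:
I0 ld r1 <- r3: IF@1 ID@2 stall=0 (-) EX@3 MEM@4 WB@5
I1 add r1 <- r2,r4: IF@2 ID@3 stall=0 (-) EX@4 MEM@5 WB@6
I2 sub r1 <- r4,r1: IF@3 ID@4 stall=2 (RAW on I1.r1 (WB@6)) EX@7 MEM@8 WB@9
I3 ld r2 <- r2: IF@4 ID@7 stall=0 (-) EX@8 MEM@9 WB@10
I4 ld r3 <- r4: IF@7 ID@8 stall=0 (-) EX@9 MEM@10 WB@11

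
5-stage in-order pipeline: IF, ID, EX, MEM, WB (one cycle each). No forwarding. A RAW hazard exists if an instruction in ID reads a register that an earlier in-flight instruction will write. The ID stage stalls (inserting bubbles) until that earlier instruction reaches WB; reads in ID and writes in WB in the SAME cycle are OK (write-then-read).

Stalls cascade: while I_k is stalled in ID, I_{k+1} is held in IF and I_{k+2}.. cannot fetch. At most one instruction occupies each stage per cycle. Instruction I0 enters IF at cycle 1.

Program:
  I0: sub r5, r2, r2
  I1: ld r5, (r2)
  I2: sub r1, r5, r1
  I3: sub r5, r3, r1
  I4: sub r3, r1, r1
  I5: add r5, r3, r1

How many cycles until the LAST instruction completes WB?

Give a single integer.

Answer: 16

Derivation:
I0 sub r5 <- r2,r2: IF@1 ID@2 stall=0 (-) EX@3 MEM@4 WB@5
I1 ld r5 <- r2: IF@2 ID@3 stall=0 (-) EX@4 MEM@5 WB@6
I2 sub r1 <- r5,r1: IF@3 ID@4 stall=2 (RAW on I1.r5 (WB@6)) EX@7 MEM@8 WB@9
I3 sub r5 <- r3,r1: IF@4 ID@7 stall=2 (RAW on I2.r1 (WB@9)) EX@10 MEM@11 WB@12
I4 sub r3 <- r1,r1: IF@7 ID@10 stall=0 (-) EX@11 MEM@12 WB@13
I5 add r5 <- r3,r1: IF@10 ID@11 stall=2 (RAW on I4.r3 (WB@13)) EX@14 MEM@15 WB@16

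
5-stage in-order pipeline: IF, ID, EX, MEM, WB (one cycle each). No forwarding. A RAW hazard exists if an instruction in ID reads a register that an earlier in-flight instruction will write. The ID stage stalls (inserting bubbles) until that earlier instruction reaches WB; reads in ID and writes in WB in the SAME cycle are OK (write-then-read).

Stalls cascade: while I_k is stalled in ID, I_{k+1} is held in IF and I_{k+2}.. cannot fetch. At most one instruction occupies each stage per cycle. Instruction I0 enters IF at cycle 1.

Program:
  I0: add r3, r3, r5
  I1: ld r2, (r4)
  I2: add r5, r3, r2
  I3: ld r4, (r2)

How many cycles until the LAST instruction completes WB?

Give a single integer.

Answer: 10

Derivation:
I0 add r3 <- r3,r5: IF@1 ID@2 stall=0 (-) EX@3 MEM@4 WB@5
I1 ld r2 <- r4: IF@2 ID@3 stall=0 (-) EX@4 MEM@5 WB@6
I2 add r5 <- r3,r2: IF@3 ID@4 stall=2 (RAW on I1.r2 (WB@6)) EX@7 MEM@8 WB@9
I3 ld r4 <- r2: IF@4 ID@7 stall=0 (-) EX@8 MEM@9 WB@10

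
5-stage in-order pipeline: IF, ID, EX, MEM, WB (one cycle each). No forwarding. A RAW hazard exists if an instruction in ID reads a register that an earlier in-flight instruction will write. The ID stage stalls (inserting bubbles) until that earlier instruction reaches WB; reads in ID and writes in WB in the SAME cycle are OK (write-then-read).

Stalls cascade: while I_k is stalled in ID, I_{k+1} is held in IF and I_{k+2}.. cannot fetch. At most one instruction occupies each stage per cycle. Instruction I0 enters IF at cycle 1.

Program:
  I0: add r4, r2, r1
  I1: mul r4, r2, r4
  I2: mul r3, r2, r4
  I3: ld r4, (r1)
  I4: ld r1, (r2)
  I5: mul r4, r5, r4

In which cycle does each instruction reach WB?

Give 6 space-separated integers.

I0 add r4 <- r2,r1: IF@1 ID@2 stall=0 (-) EX@3 MEM@4 WB@5
I1 mul r4 <- r2,r4: IF@2 ID@3 stall=2 (RAW on I0.r4 (WB@5)) EX@6 MEM@7 WB@8
I2 mul r3 <- r2,r4: IF@3 ID@6 stall=2 (RAW on I1.r4 (WB@8)) EX@9 MEM@10 WB@11
I3 ld r4 <- r1: IF@6 ID@9 stall=0 (-) EX@10 MEM@11 WB@12
I4 ld r1 <- r2: IF@9 ID@10 stall=0 (-) EX@11 MEM@12 WB@13
I5 mul r4 <- r5,r4: IF@10 ID@11 stall=1 (RAW on I3.r4 (WB@12)) EX@13 MEM@14 WB@15

Answer: 5 8 11 12 13 15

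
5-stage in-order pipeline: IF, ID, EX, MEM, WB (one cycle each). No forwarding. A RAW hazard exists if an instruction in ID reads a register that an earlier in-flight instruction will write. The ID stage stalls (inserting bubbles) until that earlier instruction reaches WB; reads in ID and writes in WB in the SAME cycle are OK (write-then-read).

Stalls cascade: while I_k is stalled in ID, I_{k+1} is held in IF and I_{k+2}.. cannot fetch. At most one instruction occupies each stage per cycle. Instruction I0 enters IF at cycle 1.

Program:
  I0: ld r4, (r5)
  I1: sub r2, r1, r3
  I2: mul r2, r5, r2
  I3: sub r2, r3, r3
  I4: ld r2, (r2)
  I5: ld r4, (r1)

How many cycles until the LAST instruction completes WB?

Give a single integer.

Answer: 14

Derivation:
I0 ld r4 <- r5: IF@1 ID@2 stall=0 (-) EX@3 MEM@4 WB@5
I1 sub r2 <- r1,r3: IF@2 ID@3 stall=0 (-) EX@4 MEM@5 WB@6
I2 mul r2 <- r5,r2: IF@3 ID@4 stall=2 (RAW on I1.r2 (WB@6)) EX@7 MEM@8 WB@9
I3 sub r2 <- r3,r3: IF@4 ID@7 stall=0 (-) EX@8 MEM@9 WB@10
I4 ld r2 <- r2: IF@7 ID@8 stall=2 (RAW on I3.r2 (WB@10)) EX@11 MEM@12 WB@13
I5 ld r4 <- r1: IF@8 ID@11 stall=0 (-) EX@12 MEM@13 WB@14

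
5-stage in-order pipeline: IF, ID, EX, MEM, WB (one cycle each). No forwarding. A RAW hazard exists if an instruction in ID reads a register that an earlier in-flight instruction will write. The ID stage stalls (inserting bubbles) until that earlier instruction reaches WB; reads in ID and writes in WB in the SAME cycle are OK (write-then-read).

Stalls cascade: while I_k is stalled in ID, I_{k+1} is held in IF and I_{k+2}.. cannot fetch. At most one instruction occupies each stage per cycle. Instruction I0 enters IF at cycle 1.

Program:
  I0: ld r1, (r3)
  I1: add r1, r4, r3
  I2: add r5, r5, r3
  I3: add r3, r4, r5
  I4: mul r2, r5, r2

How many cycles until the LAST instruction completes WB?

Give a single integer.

I0 ld r1 <- r3: IF@1 ID@2 stall=0 (-) EX@3 MEM@4 WB@5
I1 add r1 <- r4,r3: IF@2 ID@3 stall=0 (-) EX@4 MEM@5 WB@6
I2 add r5 <- r5,r3: IF@3 ID@4 stall=0 (-) EX@5 MEM@6 WB@7
I3 add r3 <- r4,r5: IF@4 ID@5 stall=2 (RAW on I2.r5 (WB@7)) EX@8 MEM@9 WB@10
I4 mul r2 <- r5,r2: IF@5 ID@8 stall=0 (-) EX@9 MEM@10 WB@11

Answer: 11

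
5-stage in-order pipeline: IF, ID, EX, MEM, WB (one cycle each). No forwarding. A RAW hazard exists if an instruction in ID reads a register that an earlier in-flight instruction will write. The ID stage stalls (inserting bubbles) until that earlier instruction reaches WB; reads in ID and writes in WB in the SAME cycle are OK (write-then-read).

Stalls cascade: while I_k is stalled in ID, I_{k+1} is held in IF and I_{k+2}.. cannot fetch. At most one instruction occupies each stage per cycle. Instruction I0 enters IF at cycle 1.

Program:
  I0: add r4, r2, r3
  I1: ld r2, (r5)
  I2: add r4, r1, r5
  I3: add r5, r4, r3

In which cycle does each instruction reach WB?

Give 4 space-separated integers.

Answer: 5 6 7 10

Derivation:
I0 add r4 <- r2,r3: IF@1 ID@2 stall=0 (-) EX@3 MEM@4 WB@5
I1 ld r2 <- r5: IF@2 ID@3 stall=0 (-) EX@4 MEM@5 WB@6
I2 add r4 <- r1,r5: IF@3 ID@4 stall=0 (-) EX@5 MEM@6 WB@7
I3 add r5 <- r4,r3: IF@4 ID@5 stall=2 (RAW on I2.r4 (WB@7)) EX@8 MEM@9 WB@10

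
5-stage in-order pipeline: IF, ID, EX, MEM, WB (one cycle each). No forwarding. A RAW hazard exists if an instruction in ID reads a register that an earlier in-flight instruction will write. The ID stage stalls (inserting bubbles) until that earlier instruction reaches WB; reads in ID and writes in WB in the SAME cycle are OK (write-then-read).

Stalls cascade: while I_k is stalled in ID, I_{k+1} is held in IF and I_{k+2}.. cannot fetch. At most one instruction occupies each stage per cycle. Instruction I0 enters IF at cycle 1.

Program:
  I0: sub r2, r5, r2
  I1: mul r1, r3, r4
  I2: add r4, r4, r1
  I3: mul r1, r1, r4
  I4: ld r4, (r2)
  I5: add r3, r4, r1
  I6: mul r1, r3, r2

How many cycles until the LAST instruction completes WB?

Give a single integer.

Answer: 19

Derivation:
I0 sub r2 <- r5,r2: IF@1 ID@2 stall=0 (-) EX@3 MEM@4 WB@5
I1 mul r1 <- r3,r4: IF@2 ID@3 stall=0 (-) EX@4 MEM@5 WB@6
I2 add r4 <- r4,r1: IF@3 ID@4 stall=2 (RAW on I1.r1 (WB@6)) EX@7 MEM@8 WB@9
I3 mul r1 <- r1,r4: IF@4 ID@7 stall=2 (RAW on I2.r4 (WB@9)) EX@10 MEM@11 WB@12
I4 ld r4 <- r2: IF@7 ID@10 stall=0 (-) EX@11 MEM@12 WB@13
I5 add r3 <- r4,r1: IF@10 ID@11 stall=2 (RAW on I4.r4 (WB@13)) EX@14 MEM@15 WB@16
I6 mul r1 <- r3,r2: IF@11 ID@14 stall=2 (RAW on I5.r3 (WB@16)) EX@17 MEM@18 WB@19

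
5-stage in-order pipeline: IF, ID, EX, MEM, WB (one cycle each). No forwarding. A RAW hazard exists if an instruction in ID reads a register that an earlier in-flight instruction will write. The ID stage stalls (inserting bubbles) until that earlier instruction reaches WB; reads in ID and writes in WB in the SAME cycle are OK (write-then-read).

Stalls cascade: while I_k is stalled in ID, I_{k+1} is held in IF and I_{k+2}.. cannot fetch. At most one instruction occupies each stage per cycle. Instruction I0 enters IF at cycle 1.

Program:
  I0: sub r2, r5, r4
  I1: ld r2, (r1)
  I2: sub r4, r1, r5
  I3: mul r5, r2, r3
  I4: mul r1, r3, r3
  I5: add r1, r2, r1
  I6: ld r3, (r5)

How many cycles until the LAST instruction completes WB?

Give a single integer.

I0 sub r2 <- r5,r4: IF@1 ID@2 stall=0 (-) EX@3 MEM@4 WB@5
I1 ld r2 <- r1: IF@2 ID@3 stall=0 (-) EX@4 MEM@5 WB@6
I2 sub r4 <- r1,r5: IF@3 ID@4 stall=0 (-) EX@5 MEM@6 WB@7
I3 mul r5 <- r2,r3: IF@4 ID@5 stall=1 (RAW on I1.r2 (WB@6)) EX@7 MEM@8 WB@9
I4 mul r1 <- r3,r3: IF@5 ID@7 stall=0 (-) EX@8 MEM@9 WB@10
I5 add r1 <- r2,r1: IF@7 ID@8 stall=2 (RAW on I4.r1 (WB@10)) EX@11 MEM@12 WB@13
I6 ld r3 <- r5: IF@8 ID@11 stall=0 (-) EX@12 MEM@13 WB@14

Answer: 14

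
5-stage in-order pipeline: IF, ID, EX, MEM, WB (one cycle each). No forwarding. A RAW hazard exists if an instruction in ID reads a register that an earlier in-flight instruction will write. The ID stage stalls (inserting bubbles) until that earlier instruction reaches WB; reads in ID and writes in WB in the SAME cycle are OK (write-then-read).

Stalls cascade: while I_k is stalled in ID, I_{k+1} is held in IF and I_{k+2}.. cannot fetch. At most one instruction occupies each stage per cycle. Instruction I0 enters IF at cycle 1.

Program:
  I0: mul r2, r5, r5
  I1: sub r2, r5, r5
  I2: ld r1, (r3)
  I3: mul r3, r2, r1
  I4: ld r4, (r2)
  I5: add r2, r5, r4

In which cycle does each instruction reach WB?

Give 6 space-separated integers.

I0 mul r2 <- r5,r5: IF@1 ID@2 stall=0 (-) EX@3 MEM@4 WB@5
I1 sub r2 <- r5,r5: IF@2 ID@3 stall=0 (-) EX@4 MEM@5 WB@6
I2 ld r1 <- r3: IF@3 ID@4 stall=0 (-) EX@5 MEM@6 WB@7
I3 mul r3 <- r2,r1: IF@4 ID@5 stall=2 (RAW on I2.r1 (WB@7)) EX@8 MEM@9 WB@10
I4 ld r4 <- r2: IF@5 ID@8 stall=0 (-) EX@9 MEM@10 WB@11
I5 add r2 <- r5,r4: IF@8 ID@9 stall=2 (RAW on I4.r4 (WB@11)) EX@12 MEM@13 WB@14

Answer: 5 6 7 10 11 14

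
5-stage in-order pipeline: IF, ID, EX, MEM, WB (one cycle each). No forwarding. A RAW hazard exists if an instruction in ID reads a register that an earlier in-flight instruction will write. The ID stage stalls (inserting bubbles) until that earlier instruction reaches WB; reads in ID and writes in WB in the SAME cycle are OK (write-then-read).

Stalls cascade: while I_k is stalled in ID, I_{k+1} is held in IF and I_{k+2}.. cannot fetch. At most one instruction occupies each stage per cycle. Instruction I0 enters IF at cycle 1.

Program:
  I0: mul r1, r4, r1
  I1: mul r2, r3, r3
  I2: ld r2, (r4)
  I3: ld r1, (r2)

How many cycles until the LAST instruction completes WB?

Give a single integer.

I0 mul r1 <- r4,r1: IF@1 ID@2 stall=0 (-) EX@3 MEM@4 WB@5
I1 mul r2 <- r3,r3: IF@2 ID@3 stall=0 (-) EX@4 MEM@5 WB@6
I2 ld r2 <- r4: IF@3 ID@4 stall=0 (-) EX@5 MEM@6 WB@7
I3 ld r1 <- r2: IF@4 ID@5 stall=2 (RAW on I2.r2 (WB@7)) EX@8 MEM@9 WB@10

Answer: 10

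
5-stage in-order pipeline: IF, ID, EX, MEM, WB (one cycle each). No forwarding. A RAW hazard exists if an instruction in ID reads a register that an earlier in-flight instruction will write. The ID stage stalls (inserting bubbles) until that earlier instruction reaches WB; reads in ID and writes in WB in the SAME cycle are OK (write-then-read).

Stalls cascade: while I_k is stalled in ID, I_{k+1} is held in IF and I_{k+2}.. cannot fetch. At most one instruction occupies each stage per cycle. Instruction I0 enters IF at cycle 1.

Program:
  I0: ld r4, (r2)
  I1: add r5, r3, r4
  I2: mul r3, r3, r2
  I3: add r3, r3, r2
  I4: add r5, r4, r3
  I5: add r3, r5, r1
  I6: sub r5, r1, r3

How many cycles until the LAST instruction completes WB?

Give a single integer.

I0 ld r4 <- r2: IF@1 ID@2 stall=0 (-) EX@3 MEM@4 WB@5
I1 add r5 <- r3,r4: IF@2 ID@3 stall=2 (RAW on I0.r4 (WB@5)) EX@6 MEM@7 WB@8
I2 mul r3 <- r3,r2: IF@3 ID@6 stall=0 (-) EX@7 MEM@8 WB@9
I3 add r3 <- r3,r2: IF@6 ID@7 stall=2 (RAW on I2.r3 (WB@9)) EX@10 MEM@11 WB@12
I4 add r5 <- r4,r3: IF@7 ID@10 stall=2 (RAW on I3.r3 (WB@12)) EX@13 MEM@14 WB@15
I5 add r3 <- r5,r1: IF@10 ID@13 stall=2 (RAW on I4.r5 (WB@15)) EX@16 MEM@17 WB@18
I6 sub r5 <- r1,r3: IF@13 ID@16 stall=2 (RAW on I5.r3 (WB@18)) EX@19 MEM@20 WB@21

Answer: 21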